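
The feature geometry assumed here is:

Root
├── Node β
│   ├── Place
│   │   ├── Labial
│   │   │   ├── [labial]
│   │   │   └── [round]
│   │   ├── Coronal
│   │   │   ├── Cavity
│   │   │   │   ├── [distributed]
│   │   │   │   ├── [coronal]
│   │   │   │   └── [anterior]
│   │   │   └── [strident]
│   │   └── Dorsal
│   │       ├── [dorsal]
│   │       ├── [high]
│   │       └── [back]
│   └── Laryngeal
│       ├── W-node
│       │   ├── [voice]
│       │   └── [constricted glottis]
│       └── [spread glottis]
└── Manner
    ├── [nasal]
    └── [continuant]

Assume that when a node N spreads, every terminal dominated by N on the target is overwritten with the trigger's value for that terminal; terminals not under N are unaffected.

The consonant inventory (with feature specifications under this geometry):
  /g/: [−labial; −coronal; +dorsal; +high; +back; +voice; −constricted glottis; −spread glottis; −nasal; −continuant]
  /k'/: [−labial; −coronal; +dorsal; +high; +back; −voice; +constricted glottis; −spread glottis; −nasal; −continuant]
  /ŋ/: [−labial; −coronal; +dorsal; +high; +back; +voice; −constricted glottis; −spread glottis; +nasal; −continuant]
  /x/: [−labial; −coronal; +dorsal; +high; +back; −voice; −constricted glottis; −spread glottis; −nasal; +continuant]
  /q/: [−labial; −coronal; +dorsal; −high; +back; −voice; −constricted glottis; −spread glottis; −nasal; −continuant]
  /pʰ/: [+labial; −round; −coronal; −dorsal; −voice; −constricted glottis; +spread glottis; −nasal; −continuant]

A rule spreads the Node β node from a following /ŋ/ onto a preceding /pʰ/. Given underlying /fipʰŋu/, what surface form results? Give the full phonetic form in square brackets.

Terminals under Node β in this geometry: [labial], [round], [distributed], [coronal], [anterior], [strident], [dorsal], [high], [back], [voice], [constricted glottis], [spread glottis].
After delinking /pʰ/'s Node β and linking /ŋ/'s, the affected terminals become [−labial], [−coronal], [+dorsal], [+high], [+back], [+voice], [−constricted glottis], [−spread glottis]; [nasal], [continuant] (outside Node β) are retained from /pʰ/.
The resulting bundle matches /g/ in the inventory; substituting it for /pʰ/ gives [figŋu].

[figŋu]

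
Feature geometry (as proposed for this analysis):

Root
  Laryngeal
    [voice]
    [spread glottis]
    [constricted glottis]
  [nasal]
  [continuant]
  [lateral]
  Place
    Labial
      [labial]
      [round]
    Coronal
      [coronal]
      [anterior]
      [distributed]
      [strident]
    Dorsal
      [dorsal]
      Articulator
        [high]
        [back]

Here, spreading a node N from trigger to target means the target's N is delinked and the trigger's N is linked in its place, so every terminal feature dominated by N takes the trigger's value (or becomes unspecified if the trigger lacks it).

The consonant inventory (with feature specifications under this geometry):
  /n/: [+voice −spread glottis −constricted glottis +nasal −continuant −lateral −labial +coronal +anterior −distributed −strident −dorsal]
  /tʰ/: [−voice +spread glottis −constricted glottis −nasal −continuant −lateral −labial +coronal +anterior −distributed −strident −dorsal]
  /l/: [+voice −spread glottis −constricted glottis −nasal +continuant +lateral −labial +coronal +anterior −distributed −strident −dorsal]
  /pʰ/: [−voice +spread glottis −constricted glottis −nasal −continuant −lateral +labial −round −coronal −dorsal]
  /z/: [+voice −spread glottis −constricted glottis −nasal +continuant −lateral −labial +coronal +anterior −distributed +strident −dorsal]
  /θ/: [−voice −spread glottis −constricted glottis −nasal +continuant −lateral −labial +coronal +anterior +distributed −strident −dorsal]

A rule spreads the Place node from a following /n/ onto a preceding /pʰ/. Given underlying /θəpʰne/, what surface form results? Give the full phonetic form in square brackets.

[θətʰne]

The Place node dominates the terminals [labial], [round], [coronal], [anterior], [distributed], [strident], [dorsal], [high], [back].
After delinking /pʰ/'s Place and linking /n/'s, the affected terminals become [−labial], [+coronal], [+anterior], [−distributed], [−strident], [−dorsal]; [voice], [spread glottis], [constricted glottis], … (outside Place) are retained from /pʰ/.
Among the inventory, only /tʰ/ has exactly this specification, giving the surface form [θətʰne].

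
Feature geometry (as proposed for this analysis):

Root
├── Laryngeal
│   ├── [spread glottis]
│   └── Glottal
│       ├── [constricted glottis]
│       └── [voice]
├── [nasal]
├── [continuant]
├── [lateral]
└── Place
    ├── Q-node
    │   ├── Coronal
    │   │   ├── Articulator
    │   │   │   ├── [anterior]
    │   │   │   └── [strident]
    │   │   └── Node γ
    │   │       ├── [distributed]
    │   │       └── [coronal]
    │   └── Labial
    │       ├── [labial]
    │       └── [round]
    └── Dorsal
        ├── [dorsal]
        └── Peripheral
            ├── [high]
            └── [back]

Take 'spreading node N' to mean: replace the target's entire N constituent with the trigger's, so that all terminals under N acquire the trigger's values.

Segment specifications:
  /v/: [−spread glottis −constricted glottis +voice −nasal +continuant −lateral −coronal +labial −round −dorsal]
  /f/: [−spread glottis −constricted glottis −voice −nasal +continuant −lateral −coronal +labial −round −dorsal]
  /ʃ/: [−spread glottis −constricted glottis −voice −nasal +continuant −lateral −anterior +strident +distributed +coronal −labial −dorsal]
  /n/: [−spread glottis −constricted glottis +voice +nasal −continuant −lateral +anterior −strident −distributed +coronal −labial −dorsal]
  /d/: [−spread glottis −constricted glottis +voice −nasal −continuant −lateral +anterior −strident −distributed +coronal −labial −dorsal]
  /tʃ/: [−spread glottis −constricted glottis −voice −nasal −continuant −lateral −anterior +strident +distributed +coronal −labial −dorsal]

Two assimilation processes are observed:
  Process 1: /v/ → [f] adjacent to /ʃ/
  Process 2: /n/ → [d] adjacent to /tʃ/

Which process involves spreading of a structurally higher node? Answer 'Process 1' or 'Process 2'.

Process 1 alters [voice]; the lowest dominating node is [voice] (depth 3 from Root).
Process 2: the feature that changes is [nasal]; the minimal node is [nasal] (depth 1).
Depth 1 < depth 3; Process 2 involves the structurally higher constituent [nasal].

Process 2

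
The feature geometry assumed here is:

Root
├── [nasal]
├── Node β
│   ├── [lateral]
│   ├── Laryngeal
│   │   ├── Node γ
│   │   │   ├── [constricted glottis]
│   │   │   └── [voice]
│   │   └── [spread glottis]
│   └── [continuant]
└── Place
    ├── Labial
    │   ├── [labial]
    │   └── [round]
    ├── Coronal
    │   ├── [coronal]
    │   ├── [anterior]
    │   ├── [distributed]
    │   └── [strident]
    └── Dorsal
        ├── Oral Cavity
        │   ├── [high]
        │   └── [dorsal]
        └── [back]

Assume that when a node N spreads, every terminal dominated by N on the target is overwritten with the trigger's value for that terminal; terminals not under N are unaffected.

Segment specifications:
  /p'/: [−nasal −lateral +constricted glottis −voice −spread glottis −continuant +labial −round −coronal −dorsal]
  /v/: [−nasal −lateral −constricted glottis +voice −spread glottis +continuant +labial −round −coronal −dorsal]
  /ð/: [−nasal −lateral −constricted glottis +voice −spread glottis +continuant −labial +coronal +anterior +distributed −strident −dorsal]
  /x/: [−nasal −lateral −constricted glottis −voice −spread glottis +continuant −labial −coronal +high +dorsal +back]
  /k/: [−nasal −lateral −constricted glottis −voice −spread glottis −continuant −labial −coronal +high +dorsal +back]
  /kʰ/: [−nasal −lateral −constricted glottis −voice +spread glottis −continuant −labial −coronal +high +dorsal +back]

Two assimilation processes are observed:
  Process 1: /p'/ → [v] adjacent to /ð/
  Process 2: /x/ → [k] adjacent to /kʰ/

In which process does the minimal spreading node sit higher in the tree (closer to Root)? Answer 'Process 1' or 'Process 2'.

Process 1

In Process 1, [voice], [constricted glottis], [continuant] change, so the minimal spreading node is Node β at depth 1.
In Process 2, [continuant] changes, so the minimal spreading node is [continuant] at depth 2.
Depth 1 < depth 2; Process 1 involves the structurally higher constituent Node β.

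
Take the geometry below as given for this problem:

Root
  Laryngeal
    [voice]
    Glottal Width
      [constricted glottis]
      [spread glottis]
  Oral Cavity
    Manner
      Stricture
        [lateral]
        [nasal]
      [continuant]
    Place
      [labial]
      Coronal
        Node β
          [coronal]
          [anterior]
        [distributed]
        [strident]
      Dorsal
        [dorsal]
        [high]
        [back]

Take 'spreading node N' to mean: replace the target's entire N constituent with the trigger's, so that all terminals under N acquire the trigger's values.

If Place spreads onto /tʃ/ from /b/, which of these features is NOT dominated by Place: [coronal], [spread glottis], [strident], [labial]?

The terminals dominated by Place are [labial], [coronal], [anterior], [distributed], [strident], [dorsal], [high], [back].
Of the listed options, [coronal], [labial], [strident] are among these and would be overwritten by spreading Place.
[spread glottis] is not within the Place subtree (it hangs from Glottal Width), so /tʃ/'s [spread glottis] value survives.

[spread glottis]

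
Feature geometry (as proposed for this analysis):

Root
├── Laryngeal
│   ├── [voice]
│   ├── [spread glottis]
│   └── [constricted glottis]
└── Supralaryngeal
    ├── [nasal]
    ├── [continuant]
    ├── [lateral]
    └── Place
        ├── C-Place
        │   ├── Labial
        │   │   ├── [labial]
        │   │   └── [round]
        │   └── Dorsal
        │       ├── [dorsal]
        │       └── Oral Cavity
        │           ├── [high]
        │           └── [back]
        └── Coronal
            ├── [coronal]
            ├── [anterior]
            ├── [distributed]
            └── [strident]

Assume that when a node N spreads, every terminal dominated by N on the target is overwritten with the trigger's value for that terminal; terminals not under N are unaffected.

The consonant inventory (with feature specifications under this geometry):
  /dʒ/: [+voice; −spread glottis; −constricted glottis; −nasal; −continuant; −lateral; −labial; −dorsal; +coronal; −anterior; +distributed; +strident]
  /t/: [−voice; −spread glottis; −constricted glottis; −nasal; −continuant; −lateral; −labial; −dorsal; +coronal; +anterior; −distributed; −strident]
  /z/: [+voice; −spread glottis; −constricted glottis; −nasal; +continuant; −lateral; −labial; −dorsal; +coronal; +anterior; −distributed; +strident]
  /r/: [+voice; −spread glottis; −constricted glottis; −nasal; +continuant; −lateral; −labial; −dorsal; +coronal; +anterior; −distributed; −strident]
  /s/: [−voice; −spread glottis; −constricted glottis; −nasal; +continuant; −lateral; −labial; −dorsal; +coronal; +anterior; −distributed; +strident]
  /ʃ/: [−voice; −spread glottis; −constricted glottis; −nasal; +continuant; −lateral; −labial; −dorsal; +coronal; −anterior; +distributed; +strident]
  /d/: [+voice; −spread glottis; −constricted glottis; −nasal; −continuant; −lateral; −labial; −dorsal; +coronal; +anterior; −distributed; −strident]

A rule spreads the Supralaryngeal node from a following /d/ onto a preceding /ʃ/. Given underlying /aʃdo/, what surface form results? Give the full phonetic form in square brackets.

[atdo]

The Supralaryngeal node dominates the terminals [nasal], [continuant], [lateral], [labial], [round], [dorsal], [high], [back], [coronal], [anterior], [distributed], [strident].
Spreading Supralaryngeal from /d/ onto /ʃ/ replaces those values with /d/'s: [−nasal], [−continuant], [−lateral], [−labial], [−dorsal], [+coronal], [+anterior], [−distributed], [−strident]. Features outside Supralaryngeal ([voice], [spread glottis], [constricted glottis]) stay as in /ʃ/.
Among the inventory, only /t/ has exactly this specification, giving the surface form [atdo].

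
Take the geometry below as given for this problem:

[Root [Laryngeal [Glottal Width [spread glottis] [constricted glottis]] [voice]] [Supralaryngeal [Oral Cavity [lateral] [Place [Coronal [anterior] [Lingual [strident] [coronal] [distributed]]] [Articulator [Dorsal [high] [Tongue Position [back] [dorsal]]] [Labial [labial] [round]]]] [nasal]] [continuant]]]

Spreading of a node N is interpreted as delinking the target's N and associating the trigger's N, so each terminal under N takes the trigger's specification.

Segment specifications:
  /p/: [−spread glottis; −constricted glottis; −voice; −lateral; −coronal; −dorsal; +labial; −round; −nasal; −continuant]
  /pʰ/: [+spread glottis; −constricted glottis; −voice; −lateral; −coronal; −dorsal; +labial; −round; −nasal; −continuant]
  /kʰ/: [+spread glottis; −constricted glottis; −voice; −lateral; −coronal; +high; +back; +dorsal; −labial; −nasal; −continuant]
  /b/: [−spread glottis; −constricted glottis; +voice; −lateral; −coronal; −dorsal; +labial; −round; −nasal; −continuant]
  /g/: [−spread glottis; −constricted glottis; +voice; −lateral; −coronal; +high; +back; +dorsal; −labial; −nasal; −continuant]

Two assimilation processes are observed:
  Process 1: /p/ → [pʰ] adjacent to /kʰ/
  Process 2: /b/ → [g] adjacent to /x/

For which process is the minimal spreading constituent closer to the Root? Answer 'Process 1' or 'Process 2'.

Process 1: the feature that changes is [spread glottis]; the minimal node is [spread glottis] (depth 3).
In Process 2, [labial], [round], [dorsal], [high], [back] change, so the minimal spreading node is Articulator at depth 4.
[spread glottis] (depth 3) sits above Articulator (depth 4), making Process 1 the one with the higher spreading node.

Process 1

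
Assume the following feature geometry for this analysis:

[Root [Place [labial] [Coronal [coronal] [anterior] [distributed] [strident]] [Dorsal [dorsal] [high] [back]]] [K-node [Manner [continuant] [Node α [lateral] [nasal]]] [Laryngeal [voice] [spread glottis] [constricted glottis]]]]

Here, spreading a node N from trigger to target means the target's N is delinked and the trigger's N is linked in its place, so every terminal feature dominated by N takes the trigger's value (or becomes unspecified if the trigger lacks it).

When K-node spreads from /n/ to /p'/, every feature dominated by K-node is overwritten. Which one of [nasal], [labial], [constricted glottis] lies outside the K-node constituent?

[labial]

The terminals dominated by K-node are [continuant], [lateral], [nasal], [voice], [spread glottis], [constricted glottis].
Of the listed options, [nasal], [constricted glottis] are among these and would be overwritten by spreading K-node.
But [labial] is a dependent of Place, outside K-node; it is therefore untouched by the spreading.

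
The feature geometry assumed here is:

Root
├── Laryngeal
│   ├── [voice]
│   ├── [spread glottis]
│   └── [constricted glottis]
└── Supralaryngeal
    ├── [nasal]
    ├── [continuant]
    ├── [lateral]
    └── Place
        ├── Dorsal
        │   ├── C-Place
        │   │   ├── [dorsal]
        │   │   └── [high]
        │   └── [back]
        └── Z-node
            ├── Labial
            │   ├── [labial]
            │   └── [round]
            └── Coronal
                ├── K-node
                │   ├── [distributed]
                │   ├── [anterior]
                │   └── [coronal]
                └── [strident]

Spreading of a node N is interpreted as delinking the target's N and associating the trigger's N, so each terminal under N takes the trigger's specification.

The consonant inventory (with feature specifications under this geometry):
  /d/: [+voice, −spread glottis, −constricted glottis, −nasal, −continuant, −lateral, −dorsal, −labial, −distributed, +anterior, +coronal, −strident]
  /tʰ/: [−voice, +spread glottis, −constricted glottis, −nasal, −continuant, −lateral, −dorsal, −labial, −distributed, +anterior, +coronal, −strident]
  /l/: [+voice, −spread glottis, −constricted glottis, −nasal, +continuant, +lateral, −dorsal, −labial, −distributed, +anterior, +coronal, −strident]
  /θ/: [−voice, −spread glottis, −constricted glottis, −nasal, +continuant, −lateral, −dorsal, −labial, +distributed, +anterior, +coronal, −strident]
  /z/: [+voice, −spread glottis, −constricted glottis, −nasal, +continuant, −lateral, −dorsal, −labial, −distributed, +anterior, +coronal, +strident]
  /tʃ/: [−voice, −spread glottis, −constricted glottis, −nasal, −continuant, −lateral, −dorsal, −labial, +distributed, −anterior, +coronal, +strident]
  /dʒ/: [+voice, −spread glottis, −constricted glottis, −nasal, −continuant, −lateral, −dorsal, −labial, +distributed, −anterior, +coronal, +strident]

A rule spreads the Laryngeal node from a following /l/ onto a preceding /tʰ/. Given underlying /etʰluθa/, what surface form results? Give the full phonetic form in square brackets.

The Laryngeal node dominates the terminals [voice], [spread glottis], [constricted glottis].
After delinking /tʰ/'s Laryngeal and linking /l/'s, the affected terminals become [+voice], [−spread glottis], [−constricted glottis]; [nasal], [continuant], [lateral], … (outside Laryngeal) are retained from /tʰ/.
The resulting bundle matches /d/ in the inventory; substituting it for /tʰ/ gives [edluθa].

[edluθa]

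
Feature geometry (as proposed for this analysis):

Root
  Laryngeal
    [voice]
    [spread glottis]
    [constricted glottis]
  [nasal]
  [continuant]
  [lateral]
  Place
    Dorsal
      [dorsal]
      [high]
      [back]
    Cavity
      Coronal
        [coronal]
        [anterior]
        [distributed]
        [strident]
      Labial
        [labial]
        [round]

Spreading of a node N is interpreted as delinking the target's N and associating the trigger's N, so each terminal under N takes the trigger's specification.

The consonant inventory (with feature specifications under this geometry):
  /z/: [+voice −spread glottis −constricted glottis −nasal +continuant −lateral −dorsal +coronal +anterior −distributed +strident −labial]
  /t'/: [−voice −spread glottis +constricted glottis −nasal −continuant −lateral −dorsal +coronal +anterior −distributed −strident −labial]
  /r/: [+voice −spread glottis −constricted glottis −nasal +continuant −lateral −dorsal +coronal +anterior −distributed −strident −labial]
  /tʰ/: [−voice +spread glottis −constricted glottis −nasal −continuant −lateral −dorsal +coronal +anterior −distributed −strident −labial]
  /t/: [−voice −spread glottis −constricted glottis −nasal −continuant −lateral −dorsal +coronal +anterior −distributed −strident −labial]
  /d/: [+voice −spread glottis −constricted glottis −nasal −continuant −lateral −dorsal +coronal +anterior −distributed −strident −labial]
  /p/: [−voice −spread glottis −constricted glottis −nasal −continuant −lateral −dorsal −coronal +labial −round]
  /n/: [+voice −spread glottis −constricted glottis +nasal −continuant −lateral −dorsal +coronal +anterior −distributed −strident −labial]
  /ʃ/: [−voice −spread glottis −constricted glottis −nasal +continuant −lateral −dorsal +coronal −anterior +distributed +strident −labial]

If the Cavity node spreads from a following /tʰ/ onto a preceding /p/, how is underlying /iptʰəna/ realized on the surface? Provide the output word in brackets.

Terminals under Cavity in this geometry: [coronal], [anterior], [distributed], [strident], [labial], [round].
After delinking /p/'s Cavity and linking /tʰ/'s, the affected terminals become [+coronal], [+anterior], [−distributed], [−strident], [−labial]; [voice], [spread glottis], [constricted glottis], … (outside Cavity) are retained from /p/.
This feature bundle is that of [t], so /iptʰəna/ surfaces as [ittʰəna].

[ittʰəna]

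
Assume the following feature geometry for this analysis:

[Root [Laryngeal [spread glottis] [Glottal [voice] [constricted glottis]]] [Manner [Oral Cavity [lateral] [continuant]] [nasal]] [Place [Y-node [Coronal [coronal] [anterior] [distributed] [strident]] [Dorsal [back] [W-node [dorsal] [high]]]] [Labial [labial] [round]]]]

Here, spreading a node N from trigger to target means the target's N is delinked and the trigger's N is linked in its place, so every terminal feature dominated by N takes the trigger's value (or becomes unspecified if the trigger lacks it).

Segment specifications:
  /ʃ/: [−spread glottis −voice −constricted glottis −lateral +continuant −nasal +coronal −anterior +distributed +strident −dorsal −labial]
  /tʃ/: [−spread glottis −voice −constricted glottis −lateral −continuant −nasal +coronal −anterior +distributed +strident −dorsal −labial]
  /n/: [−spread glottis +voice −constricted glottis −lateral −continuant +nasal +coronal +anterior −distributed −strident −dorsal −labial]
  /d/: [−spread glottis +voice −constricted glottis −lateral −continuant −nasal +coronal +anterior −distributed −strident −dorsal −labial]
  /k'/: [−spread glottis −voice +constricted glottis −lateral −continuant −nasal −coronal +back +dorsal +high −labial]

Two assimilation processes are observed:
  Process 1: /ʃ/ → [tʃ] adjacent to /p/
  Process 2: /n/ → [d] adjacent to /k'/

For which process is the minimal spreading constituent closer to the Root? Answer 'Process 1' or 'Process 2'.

In Process 1, [continuant] changes, so the minimal spreading node is [continuant] at depth 3.
Process 2 alters [nasal]; the lowest dominating node is [nasal] (depth 2 from Root).
[nasal] is closer to Root than [continuant], so Process 2 spreads the higher node.

Process 2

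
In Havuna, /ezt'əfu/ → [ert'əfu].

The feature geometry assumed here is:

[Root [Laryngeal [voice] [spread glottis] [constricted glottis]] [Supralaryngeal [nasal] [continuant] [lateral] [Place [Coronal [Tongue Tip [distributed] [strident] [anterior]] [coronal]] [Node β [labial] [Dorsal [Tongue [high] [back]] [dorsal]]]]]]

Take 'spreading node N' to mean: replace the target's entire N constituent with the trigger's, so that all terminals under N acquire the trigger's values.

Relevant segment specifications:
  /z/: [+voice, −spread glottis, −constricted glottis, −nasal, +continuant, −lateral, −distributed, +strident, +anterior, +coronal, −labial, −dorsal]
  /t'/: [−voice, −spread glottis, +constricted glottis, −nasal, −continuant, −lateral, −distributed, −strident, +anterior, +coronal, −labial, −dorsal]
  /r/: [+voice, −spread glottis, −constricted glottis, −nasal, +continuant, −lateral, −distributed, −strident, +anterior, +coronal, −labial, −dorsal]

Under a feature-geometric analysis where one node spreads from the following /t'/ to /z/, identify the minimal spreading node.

/z/ and [r] differ in [strident]; every other specified feature is identical.
Since just one terminal is affected and it takes /t'/'s value, spreading the terminal [strident] alone is sufficient and minimal.
Features on which the two segments disagree outside [strident], such as [continuant], [constricted glottis], are unchanged — nothing dominating them spread, and [strident] is the minimal sufficient constituent.

[strident]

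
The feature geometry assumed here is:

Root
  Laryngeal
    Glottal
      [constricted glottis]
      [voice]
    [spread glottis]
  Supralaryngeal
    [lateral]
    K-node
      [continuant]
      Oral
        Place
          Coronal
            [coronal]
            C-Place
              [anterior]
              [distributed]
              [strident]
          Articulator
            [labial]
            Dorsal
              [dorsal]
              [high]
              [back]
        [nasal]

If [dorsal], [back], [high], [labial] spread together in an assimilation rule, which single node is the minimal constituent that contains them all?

[dorsal]: Root → Supralaryngeal → K-node → Oral → Place → Articulator → Dorsal → [dorsal].
[back]: Root → Supralaryngeal → K-node → Oral → Place → Articulator → Dorsal → [back].
[high]: Root → Supralaryngeal → K-node → Oral → Place → Articulator → Dorsal → [high].
[labial]: Root → Supralaryngeal → K-node → Oral → Place → Articulator → [labial].
The lowest node appearing on every path is Articulator; each proper daughter of Articulator fails to dominate at least one of the listed features.

Articulator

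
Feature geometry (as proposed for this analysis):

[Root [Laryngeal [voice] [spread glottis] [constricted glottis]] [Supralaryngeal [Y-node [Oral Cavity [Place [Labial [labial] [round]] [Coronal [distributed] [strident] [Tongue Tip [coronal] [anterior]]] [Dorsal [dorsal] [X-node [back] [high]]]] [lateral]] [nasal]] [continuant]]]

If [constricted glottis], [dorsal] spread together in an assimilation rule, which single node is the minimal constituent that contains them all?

Root

[constricted glottis]: Root ▹ Laryngeal ▹ [constricted glottis].
[dorsal] lies under Dorsal (below Supralaryngeal).
These paths first converge at Root; no daughter of Root dominates all 2 features, so Root is the minimal constituent.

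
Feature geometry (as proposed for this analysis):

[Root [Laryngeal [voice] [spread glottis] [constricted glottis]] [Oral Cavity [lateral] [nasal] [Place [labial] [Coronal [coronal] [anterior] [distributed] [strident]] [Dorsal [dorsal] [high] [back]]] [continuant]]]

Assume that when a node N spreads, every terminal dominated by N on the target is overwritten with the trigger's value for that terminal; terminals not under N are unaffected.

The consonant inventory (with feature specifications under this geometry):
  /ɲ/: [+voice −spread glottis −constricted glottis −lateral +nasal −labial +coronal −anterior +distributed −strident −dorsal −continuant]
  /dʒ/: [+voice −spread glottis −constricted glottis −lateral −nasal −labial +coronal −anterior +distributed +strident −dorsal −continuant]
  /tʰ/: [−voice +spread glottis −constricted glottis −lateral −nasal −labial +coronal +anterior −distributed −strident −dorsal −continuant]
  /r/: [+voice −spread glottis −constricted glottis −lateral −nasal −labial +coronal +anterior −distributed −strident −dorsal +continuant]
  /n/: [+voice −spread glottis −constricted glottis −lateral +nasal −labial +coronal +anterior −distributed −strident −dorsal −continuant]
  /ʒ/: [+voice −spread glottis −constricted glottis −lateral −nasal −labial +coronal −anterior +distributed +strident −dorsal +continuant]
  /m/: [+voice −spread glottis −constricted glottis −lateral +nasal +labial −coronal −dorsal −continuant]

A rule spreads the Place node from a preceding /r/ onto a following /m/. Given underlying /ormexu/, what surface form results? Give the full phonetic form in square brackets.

[ornexu]

Place immediately or transitively dominates [labial], [coronal], [anterior], [distributed], [strident], [dorsal], [high], [back].
After delinking /m/'s Place and linking /r/'s, the affected terminals become [−labial], [+coronal], [+anterior], [−distributed], [−strident], [−dorsal]; [voice], [spread glottis], [constricted glottis], … (outside Place) are retained from /m/.
Among the inventory, only /n/ has exactly this specification, giving the surface form [ornexu].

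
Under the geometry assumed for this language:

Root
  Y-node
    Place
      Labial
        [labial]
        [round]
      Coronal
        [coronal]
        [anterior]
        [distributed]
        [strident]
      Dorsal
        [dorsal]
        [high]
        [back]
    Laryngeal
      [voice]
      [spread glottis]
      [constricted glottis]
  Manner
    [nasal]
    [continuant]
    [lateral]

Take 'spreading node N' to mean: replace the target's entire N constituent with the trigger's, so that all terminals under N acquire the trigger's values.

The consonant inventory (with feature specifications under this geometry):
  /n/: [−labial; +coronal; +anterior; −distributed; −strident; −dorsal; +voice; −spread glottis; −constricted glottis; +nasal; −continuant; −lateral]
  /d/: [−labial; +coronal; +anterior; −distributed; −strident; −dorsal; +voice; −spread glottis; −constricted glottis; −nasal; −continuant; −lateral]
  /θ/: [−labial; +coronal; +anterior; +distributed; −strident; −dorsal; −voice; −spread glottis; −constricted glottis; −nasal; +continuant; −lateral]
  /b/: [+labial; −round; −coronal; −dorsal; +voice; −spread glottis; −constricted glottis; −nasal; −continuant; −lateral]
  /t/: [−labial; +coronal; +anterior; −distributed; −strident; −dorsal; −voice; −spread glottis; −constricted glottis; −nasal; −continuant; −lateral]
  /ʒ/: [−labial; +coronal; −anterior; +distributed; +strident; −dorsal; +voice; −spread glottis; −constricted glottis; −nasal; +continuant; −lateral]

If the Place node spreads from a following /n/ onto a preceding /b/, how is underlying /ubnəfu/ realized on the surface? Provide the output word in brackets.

[udnəfu]

Terminals under Place in this geometry: [labial], [round], [coronal], [anterior], [distributed], [strident], [dorsal], [high], [back].
The target acquires /n/'s values for everything under Place — [−labial], [+coronal], [+anterior], [−distributed], [−strident], [−dorsal] — while keeping its own [voice], [spread glottis], [constricted glottis], ….
Among the inventory, only /d/ has exactly this specification, giving the surface form [udnəfu].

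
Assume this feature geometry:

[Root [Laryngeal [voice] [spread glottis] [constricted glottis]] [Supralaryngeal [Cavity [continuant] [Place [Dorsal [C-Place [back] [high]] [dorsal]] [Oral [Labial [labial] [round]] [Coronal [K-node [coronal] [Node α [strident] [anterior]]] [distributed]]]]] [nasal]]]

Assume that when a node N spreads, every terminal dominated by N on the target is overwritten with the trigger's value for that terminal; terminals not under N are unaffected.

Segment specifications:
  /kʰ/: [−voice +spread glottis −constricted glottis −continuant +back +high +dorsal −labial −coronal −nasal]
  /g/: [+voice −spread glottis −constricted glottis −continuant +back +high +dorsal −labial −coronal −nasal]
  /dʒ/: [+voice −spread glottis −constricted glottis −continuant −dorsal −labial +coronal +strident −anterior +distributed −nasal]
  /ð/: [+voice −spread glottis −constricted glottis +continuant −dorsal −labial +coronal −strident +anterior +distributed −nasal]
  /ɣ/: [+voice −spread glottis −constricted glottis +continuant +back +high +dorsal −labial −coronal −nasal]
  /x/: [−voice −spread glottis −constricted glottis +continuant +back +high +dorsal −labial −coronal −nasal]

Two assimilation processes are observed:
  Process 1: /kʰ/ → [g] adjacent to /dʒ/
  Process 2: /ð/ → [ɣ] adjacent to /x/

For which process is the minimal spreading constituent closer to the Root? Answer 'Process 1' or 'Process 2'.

In Process 1, [voice], [spread glottis] change, so the minimal spreading node is Laryngeal at depth 1.
Process 2 alters [coronal], [anterior], [distributed], [strident], [dorsal], [high], [back]; the lowest common ancestor is Place (depth 3 from Root).
Laryngeal is closer to Root than Place, so Process 1 spreads the higher node.

Process 1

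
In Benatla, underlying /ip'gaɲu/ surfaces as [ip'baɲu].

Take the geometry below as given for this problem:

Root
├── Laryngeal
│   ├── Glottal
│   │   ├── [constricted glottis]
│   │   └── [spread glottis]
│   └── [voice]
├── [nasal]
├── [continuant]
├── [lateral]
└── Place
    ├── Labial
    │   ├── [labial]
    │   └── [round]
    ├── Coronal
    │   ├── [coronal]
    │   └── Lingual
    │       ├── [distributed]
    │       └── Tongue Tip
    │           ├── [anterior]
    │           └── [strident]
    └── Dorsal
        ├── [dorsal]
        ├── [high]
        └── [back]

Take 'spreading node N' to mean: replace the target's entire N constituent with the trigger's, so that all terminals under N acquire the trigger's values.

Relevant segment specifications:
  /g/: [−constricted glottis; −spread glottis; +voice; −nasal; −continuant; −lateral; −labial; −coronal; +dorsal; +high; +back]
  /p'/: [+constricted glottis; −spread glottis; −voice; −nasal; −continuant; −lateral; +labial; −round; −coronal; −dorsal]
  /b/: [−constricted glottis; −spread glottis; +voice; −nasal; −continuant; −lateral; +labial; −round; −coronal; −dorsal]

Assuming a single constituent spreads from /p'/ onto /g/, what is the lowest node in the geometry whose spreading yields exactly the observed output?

The alternation /g/ → [b] changes [labial], [round], [dorsal], [high], [back] and nothing else.
Tracing each changed feature up the tree, the paths first meet at Place; any lower node misses at least one of them.
Spreading Place from /p'/ overwrites each of those terminals with /p'/'s values, yielding exactly [b].
Had Root spread, [voice], [constricted glottis] would have taken /p'/'s values; they stay as in /g/, confirming the spreading constituent is exactly Place.

Place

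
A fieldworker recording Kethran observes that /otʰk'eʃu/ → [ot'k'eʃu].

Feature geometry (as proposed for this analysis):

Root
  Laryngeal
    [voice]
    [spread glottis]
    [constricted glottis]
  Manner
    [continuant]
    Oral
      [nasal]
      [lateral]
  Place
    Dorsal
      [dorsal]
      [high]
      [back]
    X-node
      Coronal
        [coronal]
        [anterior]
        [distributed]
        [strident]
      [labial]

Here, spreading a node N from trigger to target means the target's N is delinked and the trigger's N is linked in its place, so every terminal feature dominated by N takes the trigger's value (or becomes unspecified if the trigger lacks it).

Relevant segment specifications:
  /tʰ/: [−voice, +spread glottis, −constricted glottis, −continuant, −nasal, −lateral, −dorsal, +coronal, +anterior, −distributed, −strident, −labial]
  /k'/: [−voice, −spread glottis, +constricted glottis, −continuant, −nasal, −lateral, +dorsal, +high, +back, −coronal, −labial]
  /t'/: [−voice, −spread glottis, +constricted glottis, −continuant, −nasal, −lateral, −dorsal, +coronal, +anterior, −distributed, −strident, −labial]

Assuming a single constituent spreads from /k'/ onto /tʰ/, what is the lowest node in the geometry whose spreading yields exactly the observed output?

Comparing /tʰ/ with its surface form [t'], the features that change are [spread glottis], [constricted glottis].
These terminals are all dominated by Laryngeal, and no proper subconstituent of Laryngeal covers them all; Laryngeal is their lowest common ancestor.
Spreading Laryngeal from /k'/ overwrites each of those terminals with /k'/'s values, yielding exactly [t'].
Since [coronal], [dorsal] are preserved even though /k'/ disagrees there, no node above Laryngeal spread.

Laryngeal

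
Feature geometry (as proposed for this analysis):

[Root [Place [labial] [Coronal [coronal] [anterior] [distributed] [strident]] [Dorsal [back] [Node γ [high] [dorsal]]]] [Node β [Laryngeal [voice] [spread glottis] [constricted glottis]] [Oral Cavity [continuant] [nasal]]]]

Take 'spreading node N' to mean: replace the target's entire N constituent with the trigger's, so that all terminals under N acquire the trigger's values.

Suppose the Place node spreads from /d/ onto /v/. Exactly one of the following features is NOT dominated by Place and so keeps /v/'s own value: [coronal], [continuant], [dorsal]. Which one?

The terminals dominated by Place are [labial], [coronal], [anterior], [distributed], [strident], [back], [high], [dorsal].
Of the listed options, [dorsal], [coronal] are among these and would be overwritten by spreading Place.
[continuant] attaches under Oral Cavity, not under Place, so /v/ retains its own value for [continuant].

[continuant]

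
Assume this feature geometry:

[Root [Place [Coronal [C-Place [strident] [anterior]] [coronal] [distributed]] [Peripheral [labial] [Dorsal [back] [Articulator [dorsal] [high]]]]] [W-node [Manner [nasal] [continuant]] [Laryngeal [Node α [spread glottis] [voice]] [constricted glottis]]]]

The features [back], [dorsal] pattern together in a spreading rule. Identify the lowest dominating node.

[back] is immediately dominated by Dorsal.
[dorsal] is immediately dominated by Articulator.
The lowest node appearing on every path is Dorsal; each proper daughter of Dorsal fails to dominate at least one of the listed features.

Dorsal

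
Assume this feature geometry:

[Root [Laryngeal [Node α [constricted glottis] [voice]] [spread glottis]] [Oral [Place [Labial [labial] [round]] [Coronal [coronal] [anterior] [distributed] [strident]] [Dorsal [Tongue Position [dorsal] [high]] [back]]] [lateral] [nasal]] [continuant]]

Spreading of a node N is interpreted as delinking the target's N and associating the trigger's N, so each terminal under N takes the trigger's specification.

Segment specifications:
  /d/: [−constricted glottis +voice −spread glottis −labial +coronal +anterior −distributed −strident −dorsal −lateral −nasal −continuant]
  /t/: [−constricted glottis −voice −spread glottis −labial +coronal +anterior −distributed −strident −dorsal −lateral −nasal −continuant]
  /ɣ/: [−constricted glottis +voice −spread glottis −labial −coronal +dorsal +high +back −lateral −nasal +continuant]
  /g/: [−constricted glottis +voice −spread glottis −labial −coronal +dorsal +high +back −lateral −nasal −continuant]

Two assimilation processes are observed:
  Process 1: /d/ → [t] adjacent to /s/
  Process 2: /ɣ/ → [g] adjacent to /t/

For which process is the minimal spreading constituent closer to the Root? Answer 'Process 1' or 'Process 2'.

Process 2

Process 1: the feature that changes is [voice]; the minimal node is [voice] (depth 3).
Process 2 alters [continuant]; the lowest dominating node is [continuant] (depth 1 from Root).
[continuant] (depth 1) sits above [voice] (depth 3), making Process 2 the one with the higher spreading node.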